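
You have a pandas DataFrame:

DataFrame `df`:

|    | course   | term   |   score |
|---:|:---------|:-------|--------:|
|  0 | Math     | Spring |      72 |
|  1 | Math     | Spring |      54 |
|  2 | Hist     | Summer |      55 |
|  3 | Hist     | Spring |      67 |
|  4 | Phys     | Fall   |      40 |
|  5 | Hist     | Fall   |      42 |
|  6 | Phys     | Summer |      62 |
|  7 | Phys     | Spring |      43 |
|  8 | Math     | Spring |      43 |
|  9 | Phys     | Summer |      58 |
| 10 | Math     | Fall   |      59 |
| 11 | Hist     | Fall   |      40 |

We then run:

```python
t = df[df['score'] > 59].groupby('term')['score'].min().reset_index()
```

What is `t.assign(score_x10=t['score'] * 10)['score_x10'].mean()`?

filter rows where score > 59:
  course    term  score
0   Math  Spring     72
3   Hist  Spring     67
6   Phys  Summer     62
group by term, min of score:
term
Spring    67
Summer    62
Name: score, dtype: int64
reset_index():
     term  score
0  Spring     67
1  Summer     62
add column score_x10 = t['score'] * 10:
     term  score  score_x10
0  Spring     67        670
1  Summer     62        620
The mean of column 'score_x10' is 645.0.

645.0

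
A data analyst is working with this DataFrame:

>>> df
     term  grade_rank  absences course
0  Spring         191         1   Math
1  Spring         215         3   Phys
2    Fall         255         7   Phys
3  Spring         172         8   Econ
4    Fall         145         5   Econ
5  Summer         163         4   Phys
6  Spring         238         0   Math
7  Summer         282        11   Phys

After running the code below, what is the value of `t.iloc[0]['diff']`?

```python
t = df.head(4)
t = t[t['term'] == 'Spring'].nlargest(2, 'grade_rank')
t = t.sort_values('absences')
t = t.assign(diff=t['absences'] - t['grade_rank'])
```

take first 4 rows:
     term  grade_rank  absences course
0  Spring         191         1   Math
1  Spring         215         3   Phys
2    Fall         255         7   Phys
3  Spring         172         8   Econ
filter rows where term == 'Spring':
     term  grade_rank  absences course
0  Spring         191         1   Math
1  Spring         215         3   Phys
3  Spring         172         8   Econ
take 2 rows with largest grade_rank:
     term  grade_rank  absences course
1  Spring         215         3   Phys
0  Spring         191         1   Math
sort by absences:
     term  grade_rank  absences course
0  Spring         191         1   Math
1  Spring         215         3   Phys
add column diff = t['absences'] - t['grade_rank']:
     term  grade_rank  absences course  diff
0  Spring         191         1   Math  -190
1  Spring         215         3   Phys  -212
Then the value at position 0, column 'diff': -190

-190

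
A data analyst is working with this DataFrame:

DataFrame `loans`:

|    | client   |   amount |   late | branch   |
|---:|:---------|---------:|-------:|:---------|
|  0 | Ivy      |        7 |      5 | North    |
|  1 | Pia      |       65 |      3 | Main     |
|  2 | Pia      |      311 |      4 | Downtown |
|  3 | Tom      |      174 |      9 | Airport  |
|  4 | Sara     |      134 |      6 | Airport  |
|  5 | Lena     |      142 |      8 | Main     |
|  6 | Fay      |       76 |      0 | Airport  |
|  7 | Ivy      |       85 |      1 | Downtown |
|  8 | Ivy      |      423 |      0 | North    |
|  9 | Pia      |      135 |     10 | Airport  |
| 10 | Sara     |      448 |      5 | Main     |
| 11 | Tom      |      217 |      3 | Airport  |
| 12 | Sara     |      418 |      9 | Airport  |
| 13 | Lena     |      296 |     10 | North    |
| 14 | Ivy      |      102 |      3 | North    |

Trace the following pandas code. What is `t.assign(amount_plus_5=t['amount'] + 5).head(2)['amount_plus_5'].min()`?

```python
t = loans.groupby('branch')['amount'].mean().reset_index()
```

group by branch, mean of amount:
branch
Airport     192.333333
Downtown    198.000000
Main        218.333333
North       207.000000
Name: amount, dtype: float64
reset_index():
     branch      amount
0   Airport  192.333333
1  Downtown  198.000000
2      Main  218.333333
3     North  207.000000
add column amount_plus_5 = t['amount'] + 5:
     branch      amount  amount_plus_5
0   Airport  192.333333     197.333333
1  Downtown  198.000000     203.000000
2      Main  218.333333     223.333333
3     North  207.000000     212.000000
take first 2 rows:
     branch      amount  amount_plus_5
0   Airport  192.333333     197.333333
1  Downtown  198.000000     203.000000

197.333333333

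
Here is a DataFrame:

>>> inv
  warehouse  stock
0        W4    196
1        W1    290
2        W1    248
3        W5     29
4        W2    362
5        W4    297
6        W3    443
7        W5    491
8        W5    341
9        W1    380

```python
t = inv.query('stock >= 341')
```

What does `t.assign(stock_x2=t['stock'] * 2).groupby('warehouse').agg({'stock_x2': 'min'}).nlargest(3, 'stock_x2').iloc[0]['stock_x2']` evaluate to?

filter rows where stock >= 341:
  warehouse  stock
4        W2    362
6        W3    443
7        W5    491
8        W5    341
9        W1    380
add column stock_x2 = t['stock'] * 2:
  warehouse  stock  stock_x2
4        W2    362       724
6        W3    443       886
7        W5    491       982
8        W5    341       682
9        W1    380       760
group by warehouse, min of stock_x2:
           stock_x2
warehouse          
W1              760
W2              724
W3              886
W5              682
take 3 rows with largest stock_x2:
           stock_x2
warehouse          
W3              886
W1              760
W2              724
Reading off the value at position 0, column 'stock_x2', we get 886.

886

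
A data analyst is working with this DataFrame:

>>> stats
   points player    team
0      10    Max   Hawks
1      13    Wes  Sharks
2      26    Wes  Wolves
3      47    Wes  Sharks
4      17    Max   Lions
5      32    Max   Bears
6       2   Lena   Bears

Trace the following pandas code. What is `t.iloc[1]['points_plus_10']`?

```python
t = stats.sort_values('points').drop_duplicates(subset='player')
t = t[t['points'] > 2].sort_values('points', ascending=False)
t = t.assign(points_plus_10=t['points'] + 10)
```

sort by points:
   points player    team
6       2   Lena   Bears
0      10    Max   Hawks
1      13    Wes  Sharks
4      17    Max   Lions
2      26    Wes  Wolves
5      32    Max   Bears
3      47    Wes  Sharks
drop duplicate player (keep=first):
   points player    team
6       2   Lena   Bears
0      10    Max   Hawks
1      13    Wes  Sharks
filter rows where points > 2:
   points player    team
0      10    Max   Hawks
1      13    Wes  Sharks
sort by points descending:
   points player    team
1      13    Wes  Sharks
0      10    Max   Hawks
add column points_plus_10 = t['points'] + 10:
   points player    team  points_plus_10
1      13    Wes  Sharks              23
0      10    Max   Hawks              20
Finally, value at position 1, column 'points_plus_10' = 20.

20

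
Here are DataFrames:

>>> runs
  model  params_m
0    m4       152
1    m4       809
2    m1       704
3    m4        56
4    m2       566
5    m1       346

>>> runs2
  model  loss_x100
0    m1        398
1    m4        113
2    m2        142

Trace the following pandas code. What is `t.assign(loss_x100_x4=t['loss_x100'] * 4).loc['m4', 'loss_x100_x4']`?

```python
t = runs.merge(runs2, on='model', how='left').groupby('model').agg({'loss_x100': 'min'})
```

merge on 'model' (how='left') → 6 rows:
  model  params_m  loss_x100
0    m4       152        113
1    m4       809        113
2    m1       704        398
3    m4        56        113
4    m2       566        142
5    m1       346        398
group by model, min of loss_x100:
       loss_x100
model           
m1           398
m2           142
m4           113
add column loss_x100_x4 = t['loss_x100'] * 4:
       loss_x100  loss_x100_x4
model                         
m1           398          1592
m2           142           568
m4           113           452
value at row 'm4', column 'loss_x100_x4' → 452

452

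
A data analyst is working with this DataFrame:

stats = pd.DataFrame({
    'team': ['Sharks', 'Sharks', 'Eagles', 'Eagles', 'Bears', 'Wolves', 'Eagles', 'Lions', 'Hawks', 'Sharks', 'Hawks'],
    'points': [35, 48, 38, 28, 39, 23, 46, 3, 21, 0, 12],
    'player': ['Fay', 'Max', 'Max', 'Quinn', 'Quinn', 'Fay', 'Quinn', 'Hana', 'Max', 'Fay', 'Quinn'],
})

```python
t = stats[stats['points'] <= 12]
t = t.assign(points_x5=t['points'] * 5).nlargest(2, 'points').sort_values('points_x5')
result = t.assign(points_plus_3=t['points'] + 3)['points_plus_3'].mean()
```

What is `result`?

10.5

filter rows where points <= 12:
      team  points player
7    Lions       3   Hana
9   Sharks       0    Fay
10   Hawks      12  Quinn
add column points_x5 = t['points'] * 5:
      team  points player  points_x5
7    Lions       3   Hana         15
9   Sharks       0    Fay          0
10   Hawks      12  Quinn         60
take 2 rows with largest points:
     team  points player  points_x5
10  Hawks      12  Quinn         60
7   Lions       3   Hana         15
sort by points_x5:
     team  points player  points_x5
7   Lions       3   Hana         15
10  Hawks      12  Quinn         60
add column points_plus_3 = t['points'] + 3:
     team  points player  points_x5  points_plus_3
7   Lions       3   Hana         15              6
10  Hawks      12  Quinn         60             15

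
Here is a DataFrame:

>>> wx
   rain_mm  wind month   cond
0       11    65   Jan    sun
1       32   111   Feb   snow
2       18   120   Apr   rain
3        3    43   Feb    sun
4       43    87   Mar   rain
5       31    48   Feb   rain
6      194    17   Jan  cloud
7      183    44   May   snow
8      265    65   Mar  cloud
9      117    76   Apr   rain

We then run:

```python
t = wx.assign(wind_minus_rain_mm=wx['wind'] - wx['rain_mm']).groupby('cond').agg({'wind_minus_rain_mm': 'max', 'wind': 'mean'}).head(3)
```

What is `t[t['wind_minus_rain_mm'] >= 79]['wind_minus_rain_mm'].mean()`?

add column wind_minus_rain_mm = wx['wind'] - wx['rain_mm']:
   rain_mm  wind month   cond  wind_minus_rain_mm
0       11    65   Jan    sun                  54
1       32   111   Feb   snow                  79
2       18   120   Apr   rain                 102
3        3    43   Feb    sun                  40
4       43    87   Mar   rain                  44
5       31    48   Feb   rain                  17
6      194    17   Jan  cloud                -177
7      183    44   May   snow                -139
8      265    65   Mar  cloud                -200
9      117    76   Apr   rain                 -41
group by cond: max(wind_minus_rain_mm), mean(wind):
       wind_minus_rain_mm   wind
cond                            
cloud                -177  41.00
rain                  102  82.75
snow                   79  77.50
sun                    54  54.00
take first 3 rows:
       wind_minus_rain_mm   wind
cond                            
cloud                -177  41.00
rain                  102  82.75
snow                   79  77.50
filter rows where wind_minus_rain_mm >= 79:
      wind_minus_rain_mm   wind
cond                           
rain                 102  82.75
snow                  79  77.50
Reading off the mean of column 'wind_minus_rain_mm', we get 90.5.

90.5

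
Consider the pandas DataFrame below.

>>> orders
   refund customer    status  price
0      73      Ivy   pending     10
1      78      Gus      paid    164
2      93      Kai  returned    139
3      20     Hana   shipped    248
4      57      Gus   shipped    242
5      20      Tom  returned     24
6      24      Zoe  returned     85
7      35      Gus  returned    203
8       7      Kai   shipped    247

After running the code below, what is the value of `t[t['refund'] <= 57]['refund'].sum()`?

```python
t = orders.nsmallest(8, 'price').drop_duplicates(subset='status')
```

take 8 rows with smallest price:
   refund customer    status  price
0      73      Ivy   pending     10
5      20      Tom  returned     24
6      24      Zoe  returned     85
2      93      Kai  returned    139
1      78      Gus      paid    164
7      35      Gus  returned    203
4      57      Gus   shipped    242
8       7      Kai   shipped    247
drop duplicate status (keep=first):
   refund customer    status  price
0      73      Ivy   pending     10
5      20      Tom  returned     24
1      78      Gus      paid    164
4      57      Gus   shipped    242
filter rows where refund <= 57:
   refund customer    status  price
5      20      Tom  returned     24
4      57      Gus   shipped    242
Taking the sum of column 'refund' gives 77.

77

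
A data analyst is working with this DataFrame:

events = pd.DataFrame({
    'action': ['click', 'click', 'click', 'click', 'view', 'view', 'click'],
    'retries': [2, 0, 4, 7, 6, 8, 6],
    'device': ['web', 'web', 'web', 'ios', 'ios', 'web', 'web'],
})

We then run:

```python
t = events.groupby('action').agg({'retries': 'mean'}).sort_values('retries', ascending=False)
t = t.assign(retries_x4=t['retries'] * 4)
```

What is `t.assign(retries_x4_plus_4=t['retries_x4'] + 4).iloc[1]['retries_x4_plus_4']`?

group by action, mean of retries:
        retries
action         
click       3.8
view        7.0
sort by retries descending:
        retries
action         
view        7.0
click       3.8
add column retries_x4 = t['retries'] * 4:
        retries  retries_x4
action                     
view        7.0        28.0
click       3.8        15.2
add column retries_x4_plus_4 = t['retries_x4'] + 4:
        retries  retries_x4  retries_x4_plus_4
action                                        
view        7.0        28.0               32.0
click       3.8        15.2               19.2
The value at position 1, column 'retries_x4_plus_4' is 19.2.

19.2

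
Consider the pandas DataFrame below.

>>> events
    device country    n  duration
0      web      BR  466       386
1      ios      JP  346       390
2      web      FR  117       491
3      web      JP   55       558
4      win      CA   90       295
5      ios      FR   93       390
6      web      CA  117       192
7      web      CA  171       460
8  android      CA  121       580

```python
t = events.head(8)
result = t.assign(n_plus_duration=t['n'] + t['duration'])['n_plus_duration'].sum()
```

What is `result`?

take first 8 rows:
  device country    n  duration
0    web      BR  466       386
1    ios      JP  346       390
2    web      FR  117       491
3    web      JP   55       558
4    win      CA   90       295
5    ios      FR   93       390
6    web      CA  117       192
7    web      CA  171       460
add column n_plus_duration = t['n'] + t['duration']:
  device country    n  duration  n_plus_duration
0    web      BR  466       386              852
1    ios      JP  346       390              736
2    web      FR  117       491              608
3    web      JP   55       558              613
4    win      CA   90       295              385
5    ios      FR   93       390              483
6    web      CA  117       192              309
7    web      CA  171       460              631
Taking the sum of column 'n_plus_duration' gives 4617.

4617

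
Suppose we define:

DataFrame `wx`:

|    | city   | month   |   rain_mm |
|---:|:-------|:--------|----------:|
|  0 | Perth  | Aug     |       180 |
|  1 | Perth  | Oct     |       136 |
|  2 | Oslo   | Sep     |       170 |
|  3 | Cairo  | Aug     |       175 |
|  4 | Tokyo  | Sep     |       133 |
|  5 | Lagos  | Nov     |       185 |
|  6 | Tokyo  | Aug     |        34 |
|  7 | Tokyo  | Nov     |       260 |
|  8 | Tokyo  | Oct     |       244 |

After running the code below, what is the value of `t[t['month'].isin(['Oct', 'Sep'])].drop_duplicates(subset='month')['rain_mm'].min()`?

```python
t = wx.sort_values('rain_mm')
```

sort by rain_mm:
    city month  rain_mm
6  Tokyo   Aug       34
4  Tokyo   Sep      133
1  Perth   Oct      136
2   Oslo   Sep      170
3  Cairo   Aug      175
0  Perth   Aug      180
5  Lagos   Nov      185
8  Tokyo   Oct      244
7  Tokyo   Nov      260
filter rows where month in ['Oct', 'Sep']:
    city month  rain_mm
4  Tokyo   Sep      133
1  Perth   Oct      136
2   Oslo   Sep      170
8  Tokyo   Oct      244
drop duplicate month (keep=first):
    city month  rain_mm
4  Tokyo   Sep      133
1  Perth   Oct      136

133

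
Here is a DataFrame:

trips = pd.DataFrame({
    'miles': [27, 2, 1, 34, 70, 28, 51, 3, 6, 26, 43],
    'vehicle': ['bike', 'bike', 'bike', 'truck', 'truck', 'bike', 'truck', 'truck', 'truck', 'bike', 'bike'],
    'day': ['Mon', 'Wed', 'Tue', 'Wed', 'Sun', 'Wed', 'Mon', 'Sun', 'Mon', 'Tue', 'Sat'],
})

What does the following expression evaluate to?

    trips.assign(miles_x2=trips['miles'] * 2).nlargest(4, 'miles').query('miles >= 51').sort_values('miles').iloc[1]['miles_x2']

add column miles_x2 = trips['miles'] * 2:
    miles vehicle  day  miles_x2
0      27    bike  Mon        54
1       2    bike  Wed         4
2       1    bike  Tue         2
3      34   truck  Wed        68
4      70   truck  Sun       140
5      28    bike  Wed        56
6      51   truck  Mon       102
7       3   truck  Sun         6
8       6   truck  Mon        12
9      26    bike  Tue        52
10     43    bike  Sat        86
take 4 rows with largest miles:
    miles vehicle  day  miles_x2
4      70   truck  Sun       140
6      51   truck  Mon       102
10     43    bike  Sat        86
3      34   truck  Wed        68
filter rows where miles >= 51:
   miles vehicle  day  miles_x2
4     70   truck  Sun       140
6     51   truck  Mon       102
sort by miles:
   miles vehicle  day  miles_x2
6     51   truck  Mon       102
4     70   truck  Sun       140
Then the value at position 1, column 'miles_x2': 140

140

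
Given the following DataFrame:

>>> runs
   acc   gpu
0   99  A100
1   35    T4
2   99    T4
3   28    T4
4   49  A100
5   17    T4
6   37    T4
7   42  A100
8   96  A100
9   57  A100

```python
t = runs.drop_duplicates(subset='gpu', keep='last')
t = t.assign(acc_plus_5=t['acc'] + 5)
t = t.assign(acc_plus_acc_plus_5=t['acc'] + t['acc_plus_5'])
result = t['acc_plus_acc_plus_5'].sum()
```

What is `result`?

198

drop duplicate gpu (keep=last):
   acc   gpu
6   37    T4
9   57  A100
add column acc_plus_5 = t['acc'] + 5:
   acc   gpu  acc_plus_5
6   37    T4          42
9   57  A100          62
add column acc_plus_acc_plus_5 = t['acc'] + t['acc_plus_5']:
   acc   gpu  acc_plus_5  acc_plus_acc_plus_5
6   37    T4          42                   79
9   57  A100          62                  119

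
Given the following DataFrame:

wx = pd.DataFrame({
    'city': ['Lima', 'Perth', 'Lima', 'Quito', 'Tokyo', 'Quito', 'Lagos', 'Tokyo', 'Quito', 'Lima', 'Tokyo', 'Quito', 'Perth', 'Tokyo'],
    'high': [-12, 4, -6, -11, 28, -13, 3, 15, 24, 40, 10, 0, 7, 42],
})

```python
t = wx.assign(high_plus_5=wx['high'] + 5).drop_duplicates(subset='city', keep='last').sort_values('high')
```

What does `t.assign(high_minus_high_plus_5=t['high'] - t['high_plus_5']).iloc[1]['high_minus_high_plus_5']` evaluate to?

add column high_plus_5 = wx['high'] + 5:
     city  high  high_plus_5
0    Lima   -12           -7
1   Perth     4            9
2    Lima    -6           -1
3   Quito   -11           -6
4   Tokyo    28           33
5   Quito   -13           -8
6   Lagos     3            8
7   Tokyo    15           20
8   Quito    24           29
9    Lima    40           45
10  Tokyo    10           15
11  Quito     0            5
12  Perth     7           12
13  Tokyo    42           47
drop duplicate city (keep=last):
     city  high  high_plus_5
6   Lagos     3            8
9    Lima    40           45
11  Quito     0            5
12  Perth     7           12
13  Tokyo    42           47
sort by high:
     city  high  high_plus_5
11  Quito     0            5
6   Lagos     3            8
12  Perth     7           12
9    Lima    40           45
13  Tokyo    42           47
add column high_minus_high_plus_5 = t['high'] - t['high_plus_5']:
     city  high  high_plus_5  high_minus_high_plus_5
11  Quito     0            5                      -5
6   Lagos     3            8                      -5
12  Perth     7           12                      -5
9    Lima    40           45                      -5
13  Tokyo    42           47                      -5
Reading off the value at position 1, column 'high_minus_high_plus_5', we get -5.

-5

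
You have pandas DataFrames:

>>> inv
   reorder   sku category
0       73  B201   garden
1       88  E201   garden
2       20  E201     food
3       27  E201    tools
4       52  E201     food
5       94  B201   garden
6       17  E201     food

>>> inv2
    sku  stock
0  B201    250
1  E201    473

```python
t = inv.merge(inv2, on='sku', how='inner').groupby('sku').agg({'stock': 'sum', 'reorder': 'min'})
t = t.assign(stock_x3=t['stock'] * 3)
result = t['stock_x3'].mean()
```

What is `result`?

4297.5

merge on 'sku' (how='inner') → 7 rows:
   reorder   sku category  stock
0       73  B201   garden    250
1       88  E201   garden    473
2       20  E201     food    473
3       27  E201    tools    473
4       52  E201     food    473
5       94  B201   garden    250
6       17  E201     food    473
group by sku: sum(stock), min(reorder):
      stock  reorder
sku                 
B201    500       73
E201   2365       17
add column stock_x3 = t['stock'] * 3:
      stock  reorder  stock_x3
sku                           
B201    500       73      1500
E201   2365       17      7095
Then the mean of column 'stock_x3': 4297.5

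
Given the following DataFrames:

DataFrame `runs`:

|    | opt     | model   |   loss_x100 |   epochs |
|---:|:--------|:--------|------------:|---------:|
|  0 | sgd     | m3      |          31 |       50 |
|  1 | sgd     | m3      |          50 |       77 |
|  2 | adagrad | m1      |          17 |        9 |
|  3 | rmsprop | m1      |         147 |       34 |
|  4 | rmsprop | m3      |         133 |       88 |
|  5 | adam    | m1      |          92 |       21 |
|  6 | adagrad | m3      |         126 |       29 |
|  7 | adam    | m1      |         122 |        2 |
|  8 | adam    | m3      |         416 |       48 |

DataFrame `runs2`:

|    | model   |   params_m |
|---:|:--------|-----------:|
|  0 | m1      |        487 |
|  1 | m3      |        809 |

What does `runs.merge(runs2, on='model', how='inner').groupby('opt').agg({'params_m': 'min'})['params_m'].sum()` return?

merge on 'model' (how='inner') → 9 rows:
       opt model  loss_x100  epochs  params_m
0      sgd    m3         31      50       809
1      sgd    m3         50      77       809
2  adagrad    m1         17       9       487
3  rmsprop    m1        147      34       487
4  rmsprop    m3        133      88       809
5     adam    m1         92      21       487
6  adagrad    m3        126      29       809
7     adam    m1        122       2       487
8     adam    m3        416      48       809
group by opt, min of params_m:
         params_m
opt              
adagrad       487
adam          487
rmsprop       487
sgd           809
Then the sum of column 'params_m': 2270

2270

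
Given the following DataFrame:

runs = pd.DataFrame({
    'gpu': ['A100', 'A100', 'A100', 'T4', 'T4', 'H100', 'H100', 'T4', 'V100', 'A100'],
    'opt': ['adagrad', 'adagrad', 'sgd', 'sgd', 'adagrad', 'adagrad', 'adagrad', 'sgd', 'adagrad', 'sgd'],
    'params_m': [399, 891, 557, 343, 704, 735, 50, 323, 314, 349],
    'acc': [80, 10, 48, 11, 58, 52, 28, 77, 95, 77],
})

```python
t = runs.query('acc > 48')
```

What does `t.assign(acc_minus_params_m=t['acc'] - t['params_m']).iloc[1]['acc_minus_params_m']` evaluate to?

filter rows where acc > 48:
    gpu      opt  params_m  acc
0  A100  adagrad       399   80
4    T4  adagrad       704   58
5  H100  adagrad       735   52
7    T4      sgd       323   77
8  V100  adagrad       314   95
9  A100      sgd       349   77
add column acc_minus_params_m = t['acc'] - t['params_m']:
    gpu      opt  params_m  acc  acc_minus_params_m
0  A100  adagrad       399   80                -319
4    T4  adagrad       704   58                -646
5  H100  adagrad       735   52                -683
7    T4      sgd       323   77                -246
8  V100  adagrad       314   95                -219
9  A100      sgd       349   77                -272

-646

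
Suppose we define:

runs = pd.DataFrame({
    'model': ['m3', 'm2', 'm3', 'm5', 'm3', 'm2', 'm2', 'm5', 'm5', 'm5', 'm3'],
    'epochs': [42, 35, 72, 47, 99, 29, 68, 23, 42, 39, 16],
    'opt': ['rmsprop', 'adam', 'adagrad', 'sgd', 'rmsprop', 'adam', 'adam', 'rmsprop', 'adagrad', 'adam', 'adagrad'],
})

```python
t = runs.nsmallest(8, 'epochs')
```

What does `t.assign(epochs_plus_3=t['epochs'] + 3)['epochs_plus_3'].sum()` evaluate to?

take 8 rows with smallest epochs:
   model  epochs      opt
10    m3      16  adagrad
7     m5      23  rmsprop
5     m2      29     adam
1     m2      35     adam
9     m5      39     adam
0     m3      42  rmsprop
8     m5      42  adagrad
3     m5      47      sgd
add column epochs_plus_3 = t['epochs'] + 3:
   model  epochs      opt  epochs_plus_3
10    m3      16  adagrad             19
7     m5      23  rmsprop             26
5     m2      29     adam             32
1     m2      35     adam             38
9     m5      39     adam             42
0     m3      42  rmsprop             45
8     m5      42  adagrad             45
3     m5      47      sgd             50
Finally, sum of column 'epochs_plus_3' = 297.

297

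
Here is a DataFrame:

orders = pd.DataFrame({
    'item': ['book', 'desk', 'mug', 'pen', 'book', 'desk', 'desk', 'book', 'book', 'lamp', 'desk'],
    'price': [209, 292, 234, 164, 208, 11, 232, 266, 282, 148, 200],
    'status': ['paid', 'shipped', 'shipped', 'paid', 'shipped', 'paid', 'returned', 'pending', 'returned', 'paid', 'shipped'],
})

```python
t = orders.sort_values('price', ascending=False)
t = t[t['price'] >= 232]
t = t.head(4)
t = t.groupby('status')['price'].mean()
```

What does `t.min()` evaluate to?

263.0

sort by price descending:
    item  price    status
1   desk    292   shipped
8   book    282  returned
7   book    266   pending
2    mug    234   shipped
6   desk    232  returned
0   book    209      paid
4   book    208   shipped
10  desk    200   shipped
3    pen    164      paid
9   lamp    148      paid
5   desk     11      paid
filter rows where price >= 232:
   item  price    status
1  desk    292   shipped
8  book    282  returned
7  book    266   pending
2   mug    234   shipped
6  desk    232  returned
take first 4 rows:
   item  price    status
1  desk    292   shipped
8  book    282  returned
7  book    266   pending
2   mug    234   shipped
group by status, mean of price:
status
pending     266.0
returned    282.0
shipped     263.0
Name: price, dtype: float64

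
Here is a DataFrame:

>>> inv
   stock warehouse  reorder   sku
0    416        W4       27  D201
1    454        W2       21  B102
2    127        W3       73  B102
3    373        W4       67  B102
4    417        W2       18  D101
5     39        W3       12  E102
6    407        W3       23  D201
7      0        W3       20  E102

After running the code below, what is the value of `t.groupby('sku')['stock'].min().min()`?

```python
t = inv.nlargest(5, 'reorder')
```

127

take 5 rows with largest reorder:
   stock warehouse  reorder   sku
2    127        W3       73  B102
3    373        W4       67  B102
0    416        W4       27  D201
6    407        W3       23  D201
1    454        W2       21  B102
group by sku, min of stock:
sku
B102    127
D201    407
Name: stock, dtype: int64
Hence 127.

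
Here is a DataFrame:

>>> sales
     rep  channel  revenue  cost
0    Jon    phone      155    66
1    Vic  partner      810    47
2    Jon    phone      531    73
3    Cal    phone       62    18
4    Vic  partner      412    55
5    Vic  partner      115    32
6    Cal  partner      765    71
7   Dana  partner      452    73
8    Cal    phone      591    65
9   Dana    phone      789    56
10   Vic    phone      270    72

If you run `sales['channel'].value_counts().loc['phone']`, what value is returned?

value_counts of channel:
channel
phone      6
partner    5
Name: count, dtype: int64
value at index 'phone' → 6

6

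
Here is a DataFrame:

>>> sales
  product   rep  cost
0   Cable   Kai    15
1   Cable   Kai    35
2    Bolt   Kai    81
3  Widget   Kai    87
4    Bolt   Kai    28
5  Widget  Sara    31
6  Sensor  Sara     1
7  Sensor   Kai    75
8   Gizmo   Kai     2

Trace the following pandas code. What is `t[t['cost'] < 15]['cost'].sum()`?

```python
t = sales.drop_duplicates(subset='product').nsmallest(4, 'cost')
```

3

drop duplicate product (keep=first):
  product   rep  cost
0   Cable   Kai    15
2    Bolt   Kai    81
3  Widget   Kai    87
6  Sensor  Sara     1
8   Gizmo   Kai     2
take 4 rows with smallest cost:
  product   rep  cost
6  Sensor  Sara     1
8   Gizmo   Kai     2
0   Cable   Kai    15
2    Bolt   Kai    81
filter rows where cost < 15:
  product   rep  cost
6  Sensor  Sara     1
8   Gizmo   Kai     2
Hence 3.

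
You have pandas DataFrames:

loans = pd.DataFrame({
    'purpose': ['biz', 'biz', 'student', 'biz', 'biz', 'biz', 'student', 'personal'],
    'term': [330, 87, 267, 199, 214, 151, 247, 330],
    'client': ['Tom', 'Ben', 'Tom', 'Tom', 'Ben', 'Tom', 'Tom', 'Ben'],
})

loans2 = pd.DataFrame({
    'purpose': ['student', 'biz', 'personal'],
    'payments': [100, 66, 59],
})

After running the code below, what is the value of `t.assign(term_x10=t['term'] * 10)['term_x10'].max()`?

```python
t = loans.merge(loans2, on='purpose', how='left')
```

3300

merge on 'purpose' (how='left') → 8 rows:
    purpose  term client  payments
0       biz   330    Tom        66
1       biz    87    Ben        66
2   student   267    Tom       100
3       biz   199    Tom        66
4       biz   214    Ben        66
5       biz   151    Tom        66
6   student   247    Tom       100
7  personal   330    Ben        59
add column term_x10 = t['term'] * 10:
    purpose  term client  payments  term_x10
0       biz   330    Tom        66      3300
1       biz    87    Ben        66       870
2   student   267    Tom       100      2670
3       biz   199    Tom        66      1990
4       biz   214    Ben        66      2140
5       biz   151    Tom        66      1510
6   student   247    Tom       100      2470
7  personal   330    Ben        59      3300
Hence 3300.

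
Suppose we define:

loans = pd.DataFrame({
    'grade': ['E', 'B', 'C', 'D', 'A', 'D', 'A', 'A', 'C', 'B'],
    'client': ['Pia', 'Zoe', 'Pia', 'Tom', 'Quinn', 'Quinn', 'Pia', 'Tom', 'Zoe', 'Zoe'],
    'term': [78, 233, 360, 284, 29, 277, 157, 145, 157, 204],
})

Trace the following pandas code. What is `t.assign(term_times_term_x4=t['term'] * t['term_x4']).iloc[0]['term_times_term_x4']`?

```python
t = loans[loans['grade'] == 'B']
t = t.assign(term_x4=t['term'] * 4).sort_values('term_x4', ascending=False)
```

filter rows where grade == 'B':
  grade client  term
1     B    Zoe   233
9     B    Zoe   204
add column term_x4 = t['term'] * 4:
  grade client  term  term_x4
1     B    Zoe   233      932
9     B    Zoe   204      816
sort by term_x4 descending:
  grade client  term  term_x4
1     B    Zoe   233      932
9     B    Zoe   204      816
add column term_times_term_x4 = t['term'] * t['term_x4']:
  grade client  term  term_x4  term_times_term_x4
1     B    Zoe   233      932              217156
9     B    Zoe   204      816              166464
Reading off the value at position 0, column 'term_times_term_x4', we get 217156.

217156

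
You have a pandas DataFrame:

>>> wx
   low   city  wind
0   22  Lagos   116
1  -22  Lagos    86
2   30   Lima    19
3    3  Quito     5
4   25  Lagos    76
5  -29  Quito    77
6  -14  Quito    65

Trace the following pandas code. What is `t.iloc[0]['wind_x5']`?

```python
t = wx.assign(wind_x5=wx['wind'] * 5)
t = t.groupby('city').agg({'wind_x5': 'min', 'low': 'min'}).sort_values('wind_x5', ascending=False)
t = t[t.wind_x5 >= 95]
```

380

add column wind_x5 = wx['wind'] * 5:
   low   city  wind  wind_x5
0   22  Lagos   116      580
1  -22  Lagos    86      430
2   30   Lima    19       95
3    3  Quito     5       25
4   25  Lagos    76      380
5  -29  Quito    77      385
6  -14  Quito    65      325
group by city: min(wind_x5), min(low):
       wind_x5  low
city               
Lagos      380  -22
Lima        95   30
Quito       25  -29
sort by wind_x5 descending:
       wind_x5  low
city               
Lagos      380  -22
Lima        95   30
Quito       25  -29
filter rows where wind_x5 >= 95:
       wind_x5  low
city               
Lagos      380  -22
Lima        95   30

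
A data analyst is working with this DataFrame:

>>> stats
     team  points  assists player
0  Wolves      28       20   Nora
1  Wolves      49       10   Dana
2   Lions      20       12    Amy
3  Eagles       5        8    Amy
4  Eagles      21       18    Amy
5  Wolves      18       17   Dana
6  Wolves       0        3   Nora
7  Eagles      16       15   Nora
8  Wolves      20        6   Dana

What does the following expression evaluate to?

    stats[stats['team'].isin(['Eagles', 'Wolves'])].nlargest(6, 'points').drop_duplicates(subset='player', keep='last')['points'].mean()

18.3333333333

filter rows where team in ['Eagles', 'Wolves']:
     team  points  assists player
0  Wolves      28       20   Nora
1  Wolves      49       10   Dana
3  Eagles       5        8    Amy
4  Eagles      21       18    Amy
5  Wolves      18       17   Dana
6  Wolves       0        3   Nora
7  Eagles      16       15   Nora
8  Wolves      20        6   Dana
take 6 rows with largest points:
     team  points  assists player
1  Wolves      49       10   Dana
0  Wolves      28       20   Nora
4  Eagles      21       18    Amy
8  Wolves      20        6   Dana
5  Wolves      18       17   Dana
7  Eagles      16       15   Nora
drop duplicate player (keep=last):
     team  points  assists player
4  Eagles      21       18    Amy
5  Wolves      18       17   Dana
7  Eagles      16       15   Nora
So mean() = 18.3333333333.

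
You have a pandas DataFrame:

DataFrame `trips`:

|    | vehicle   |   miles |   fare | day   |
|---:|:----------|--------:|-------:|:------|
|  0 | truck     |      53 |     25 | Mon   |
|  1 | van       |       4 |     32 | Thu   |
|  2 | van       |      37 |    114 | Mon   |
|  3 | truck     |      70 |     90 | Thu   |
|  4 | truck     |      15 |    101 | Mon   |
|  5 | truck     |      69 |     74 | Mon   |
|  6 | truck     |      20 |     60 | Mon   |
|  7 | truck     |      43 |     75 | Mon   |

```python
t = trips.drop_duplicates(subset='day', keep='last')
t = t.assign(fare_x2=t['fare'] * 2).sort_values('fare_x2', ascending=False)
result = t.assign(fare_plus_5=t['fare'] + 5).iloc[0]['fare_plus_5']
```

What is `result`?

95

drop duplicate day (keep=last):
  vehicle  miles  fare  day
3   truck     70    90  Thu
7   truck     43    75  Mon
add column fare_x2 = t['fare'] * 2:
  vehicle  miles  fare  day  fare_x2
3   truck     70    90  Thu      180
7   truck     43    75  Mon      150
sort by fare_x2 descending:
  vehicle  miles  fare  day  fare_x2
3   truck     70    90  Thu      180
7   truck     43    75  Mon      150
add column fare_plus_5 = t['fare'] + 5:
  vehicle  miles  fare  day  fare_x2  fare_plus_5
3   truck     70    90  Thu      180           95
7   truck     43    75  Mon      150           80
Hence 95.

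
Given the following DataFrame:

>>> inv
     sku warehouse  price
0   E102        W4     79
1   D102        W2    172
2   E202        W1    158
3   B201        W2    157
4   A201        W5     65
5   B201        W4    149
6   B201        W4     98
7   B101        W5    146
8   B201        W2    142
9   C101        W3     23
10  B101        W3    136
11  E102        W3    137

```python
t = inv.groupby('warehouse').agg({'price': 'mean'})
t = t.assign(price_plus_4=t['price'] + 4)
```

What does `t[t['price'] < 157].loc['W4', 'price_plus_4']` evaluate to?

112.666666667

group by warehouse, mean of price:
                price
warehouse            
W1         158.000000
W2         157.000000
W3          98.666667
W4         108.666667
W5         105.500000
add column price_plus_4 = t['price'] + 4:
                price  price_plus_4
warehouse                          
W1         158.000000    162.000000
W2         157.000000    161.000000
W3          98.666667    102.666667
W4         108.666667    112.666667
W5         105.500000    109.500000
filter rows where price < 157:
                price  price_plus_4
warehouse                          
W3          98.666667    102.666667
W4         108.666667    112.666667
W5         105.500000    109.500000
Hence 112.666666667.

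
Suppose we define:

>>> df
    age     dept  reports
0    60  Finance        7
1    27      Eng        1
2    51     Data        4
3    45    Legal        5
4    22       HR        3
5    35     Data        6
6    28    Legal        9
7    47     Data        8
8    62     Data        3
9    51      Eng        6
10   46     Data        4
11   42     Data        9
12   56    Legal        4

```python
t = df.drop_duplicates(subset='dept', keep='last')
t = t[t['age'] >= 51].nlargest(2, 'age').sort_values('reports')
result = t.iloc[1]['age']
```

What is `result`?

drop duplicate dept (keep=last):
    age     dept  reports
0    60  Finance        7
4    22       HR        3
9    51      Eng        6
11   42     Data        9
12   56    Legal        4
filter rows where age >= 51:
    age     dept  reports
0    60  Finance        7
9    51      Eng        6
12   56    Legal        4
take 2 rows with largest age:
    age     dept  reports
0    60  Finance        7
12   56    Legal        4
sort by reports:
    age     dept  reports
12   56    Legal        4
0    60  Finance        7

60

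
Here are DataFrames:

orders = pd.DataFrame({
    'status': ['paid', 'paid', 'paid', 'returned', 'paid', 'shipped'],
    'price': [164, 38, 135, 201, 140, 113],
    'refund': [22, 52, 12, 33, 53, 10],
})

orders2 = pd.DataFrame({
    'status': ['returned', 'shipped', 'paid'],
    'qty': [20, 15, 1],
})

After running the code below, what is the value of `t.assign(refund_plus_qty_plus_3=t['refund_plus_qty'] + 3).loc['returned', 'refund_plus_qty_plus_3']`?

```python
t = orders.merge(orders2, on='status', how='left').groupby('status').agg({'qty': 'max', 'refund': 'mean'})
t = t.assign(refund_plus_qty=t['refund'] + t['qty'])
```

56.0

merge on 'status' (how='left') → 6 rows:
     status  price  refund  qty
0      paid    164      22    1
1      paid     38      52    1
2      paid    135      12    1
3  returned    201      33   20
4      paid    140      53    1
5   shipped    113      10   15
group by status: max(qty), mean(refund):
          qty  refund
status               
paid        1   34.75
returned   20   33.00
shipped    15   10.00
add column refund_plus_qty = t['refund'] + t['qty']:
          qty  refund  refund_plus_qty
status                                
paid        1   34.75            35.75
returned   20   33.00            53.00
shipped    15   10.00            25.00
add column refund_plus_qty_plus_3 = t['refund_plus_qty'] + 3:
          qty  refund  refund_plus_qty  refund_plus_qty_plus_3
status                                                        
paid        1   34.75            35.75                   38.75
returned   20   33.00            53.00                   56.00
shipped    15   10.00            25.00                   28.00
Then the value at row 'returned', column 'refund_plus_qty_plus_3': 56.0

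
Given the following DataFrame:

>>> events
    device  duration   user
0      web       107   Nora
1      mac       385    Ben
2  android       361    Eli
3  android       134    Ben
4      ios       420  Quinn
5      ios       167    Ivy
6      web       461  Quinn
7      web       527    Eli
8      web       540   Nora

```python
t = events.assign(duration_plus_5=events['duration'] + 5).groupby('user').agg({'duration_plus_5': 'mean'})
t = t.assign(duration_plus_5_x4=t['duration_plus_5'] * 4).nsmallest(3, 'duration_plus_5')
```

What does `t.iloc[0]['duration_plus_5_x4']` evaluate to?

688.0

add column duration_plus_5 = events['duration'] + 5:
    device  duration   user  duration_plus_5
0      web       107   Nora              112
1      mac       385    Ben              390
2  android       361    Eli              366
3  android       134    Ben              139
4      ios       420  Quinn              425
5      ios       167    Ivy              172
6      web       461  Quinn              466
7      web       527    Eli              532
8      web       540   Nora              545
group by user, mean of duration_plus_5:
       duration_plus_5
user                  
Ben              264.5
Eli              449.0
Ivy              172.0
Nora             328.5
Quinn            445.5
add column duration_plus_5_x4 = t['duration_plus_5'] * 4:
       duration_plus_5  duration_plus_5_x4
user                                      
Ben              264.5              1058.0
Eli              449.0              1796.0
Ivy              172.0               688.0
Nora             328.5              1314.0
Quinn            445.5              1782.0
take 3 rows with smallest duration_plus_5:
      duration_plus_5  duration_plus_5_x4
user                                     
Ivy             172.0               688.0
Ben             264.5              1058.0
Nora            328.5              1314.0
The value at position 0, column 'duration_plus_5_x4' is 688.0.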